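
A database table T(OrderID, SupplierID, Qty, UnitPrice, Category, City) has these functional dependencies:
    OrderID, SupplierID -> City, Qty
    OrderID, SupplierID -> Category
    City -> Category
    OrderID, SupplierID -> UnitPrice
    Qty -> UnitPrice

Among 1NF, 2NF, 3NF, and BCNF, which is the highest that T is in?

Candidate key: {OrderID, SupplierID}. Prime attributes: {OrderID, SupplierID}.
For City -> Category we have {City}⁺ = {Category, City}; {City} is not a superkey, so BCNF fails.
City -> Category determines the non-prime attribute {Category} from a non-superkey — 3NF is violated.
No non-prime attribute depends on a proper subset of any candidate key, so 2NF holds.

2NF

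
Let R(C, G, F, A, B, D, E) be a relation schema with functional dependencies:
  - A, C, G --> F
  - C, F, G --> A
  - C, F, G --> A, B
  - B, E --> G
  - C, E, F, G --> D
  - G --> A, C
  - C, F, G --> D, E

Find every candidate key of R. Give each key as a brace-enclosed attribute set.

{B, E}, {G}

Closure of {G} is {A, B, C, D, E, F, G}, the whole schema; {G} is a candidate key.
Closure of {B, E} is {A, B, C, D, E, F, G}, the whole schema; {B, E} is a candidate key.
No proper subset of any of these is a key, and no other minimal superkey exists.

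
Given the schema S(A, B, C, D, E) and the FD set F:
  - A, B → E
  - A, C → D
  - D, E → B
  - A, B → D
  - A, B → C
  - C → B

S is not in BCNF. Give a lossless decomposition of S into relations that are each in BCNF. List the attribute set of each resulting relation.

{A, C, D, E}; {B, D, E}

Candidate keys of the original relation: {A, B}, {A, C}, {A, D, E}.
{A, B, C, D, E}: {D, E} determines {B, D, E} here but is not a superkey — split on D, E → B, giving {B, D, E} and {A, C, D, E}.
{B, D, E} is in BCNF.
{A, C, D, E} is in BCNF.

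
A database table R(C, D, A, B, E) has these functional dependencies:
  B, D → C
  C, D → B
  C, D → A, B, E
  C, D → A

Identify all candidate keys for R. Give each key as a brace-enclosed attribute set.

{D} never appears on the right of any FD, so every key must include it.
{B, D}⁺ = {A, B, C, D, E}, which is every attribute, so {B, D} is a candidate key.
{C, D}⁺ = {A, B, C, D, E}, which is every attribute, so {C, D} is a candidate key.
Any other superkey properly contains one of these, so there are no further candidate keys.

{B, D}, {C, D}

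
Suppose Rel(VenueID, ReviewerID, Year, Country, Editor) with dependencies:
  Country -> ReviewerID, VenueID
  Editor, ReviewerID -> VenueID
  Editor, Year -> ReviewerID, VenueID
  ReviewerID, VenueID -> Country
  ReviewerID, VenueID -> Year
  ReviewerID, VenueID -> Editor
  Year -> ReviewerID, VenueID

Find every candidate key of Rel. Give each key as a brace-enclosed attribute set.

{Country}⁺ = {Country, Editor, ReviewerID, VenueID, Year}, which is every attribute, so {Country} is a candidate key.
{Year}⁺ = {Country, Editor, ReviewerID, VenueID, Year}, which is every attribute, so {Year} is a candidate key.
{Editor, ReviewerID}⁺ = {Country, Editor, ReviewerID, VenueID, Year}, which is every attribute, so {Editor, ReviewerID} is a candidate key.
{ReviewerID, VenueID}⁺ = {Country, Editor, ReviewerID, VenueID, Year}, which is every attribute, so {ReviewerID, VenueID} is a candidate key.
No proper subset of any of these is a key, and no other minimal superkey exists.

{Country}, {Editor, ReviewerID}, {ReviewerID, VenueID}, {Year}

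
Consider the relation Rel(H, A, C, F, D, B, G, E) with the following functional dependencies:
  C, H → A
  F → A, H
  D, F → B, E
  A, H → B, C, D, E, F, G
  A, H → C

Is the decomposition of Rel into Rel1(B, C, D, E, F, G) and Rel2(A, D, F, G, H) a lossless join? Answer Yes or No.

Common attributes: {D, F, G}; their closure is {A, B, C, D, E, F, G, H}.
Since Rel1 ⊆ {A, B, C, D, E, F, G, H}, the intersection is a superkey of Rel1; the decomposition is lossless.

Yes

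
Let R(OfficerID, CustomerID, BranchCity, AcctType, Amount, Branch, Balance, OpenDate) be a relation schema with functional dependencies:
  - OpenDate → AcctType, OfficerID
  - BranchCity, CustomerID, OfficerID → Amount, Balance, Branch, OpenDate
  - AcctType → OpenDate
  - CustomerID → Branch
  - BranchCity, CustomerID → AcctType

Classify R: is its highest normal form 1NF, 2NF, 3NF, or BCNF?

1NF

Candidate key: {BranchCity, CustomerID}. Prime attributes: {BranchCity, CustomerID}.
OpenDate → AcctType, OfficerID breaks BCNF: {OpenDate}⁺ = {AcctType, OfficerID, OpenDate}, so {OpenDate} is not a superkey.
OpenDate → AcctType, OfficerID determines the non-prime attributes {AcctType, OfficerID} from a non-superkey — 3NF is violated.
{CustomerID} is a proper subset of the key {BranchCity, CustomerID}, and {CustomerID}⁺ contains the non-prime attribute {Branch} — a partial dependency, so 2NF is violated.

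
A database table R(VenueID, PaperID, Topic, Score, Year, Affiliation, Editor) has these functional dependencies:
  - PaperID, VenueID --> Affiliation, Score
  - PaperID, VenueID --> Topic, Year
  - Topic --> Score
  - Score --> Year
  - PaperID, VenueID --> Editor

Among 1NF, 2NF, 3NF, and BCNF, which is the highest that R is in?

2NF

Candidate key: {PaperID, VenueID}. Prime attributes: {PaperID, VenueID}.
For Topic --> Score we have {Topic}⁺ = {Score, Topic, Year}; {Topic} is not a superkey, so BCNF fails.
Topic --> Score has non-prime {Score} on the right and a non-superkey on the left, so 3NF fails.
Checking every proper subset of each key, none determines a non-prime attribute — 2NF is satisfied.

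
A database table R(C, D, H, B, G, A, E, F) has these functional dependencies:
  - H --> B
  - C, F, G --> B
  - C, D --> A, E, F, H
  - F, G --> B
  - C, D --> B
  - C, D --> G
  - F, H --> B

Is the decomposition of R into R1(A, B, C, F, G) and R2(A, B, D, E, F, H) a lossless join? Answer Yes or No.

No

The shared attributes are {A, B, F} and {A, B, F}⁺ = {A, B, F}.
Neither R1 nor R2 is contained in that closure, so the decomposition is lossy.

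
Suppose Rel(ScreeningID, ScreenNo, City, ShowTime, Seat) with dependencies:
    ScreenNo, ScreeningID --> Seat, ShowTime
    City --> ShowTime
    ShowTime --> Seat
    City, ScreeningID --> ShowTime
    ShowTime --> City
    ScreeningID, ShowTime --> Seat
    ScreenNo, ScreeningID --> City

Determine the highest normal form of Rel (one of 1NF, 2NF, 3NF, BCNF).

2NF

Candidate key: {ScreenNo, ScreeningID}. Prime attributes: {ScreenNo, ScreeningID}.
City --> ShowTime: {City}⁺ = {City, Seat, ShowTime}, which is not all of the attributes, so the left side is not a superkey — BCNF is violated.
City --> ShowTime has non-prime {ShowTime} on the right and a non-superkey on the left, so 3NF fails.
No non-prime attribute depends on a proper subset of any candidate key, so 2NF holds.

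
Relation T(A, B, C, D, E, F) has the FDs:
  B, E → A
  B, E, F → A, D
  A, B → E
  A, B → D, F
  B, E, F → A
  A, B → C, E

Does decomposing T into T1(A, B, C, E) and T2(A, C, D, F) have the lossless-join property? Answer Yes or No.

T1 ∩ T2 = {A, C}; its closure under F is {A, C}.
T1 ⊄ {A, C} and T2 ⊄ {A, C}, so the split is lossy.

No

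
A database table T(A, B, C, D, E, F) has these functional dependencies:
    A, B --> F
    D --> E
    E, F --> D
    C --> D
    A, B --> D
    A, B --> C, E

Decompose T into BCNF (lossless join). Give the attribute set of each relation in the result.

{A, B, C, F}; {C, D}; {D, E}

Candidate key of the original relation: {A, B}.
Within {A, B, C, D, E, F}: {D}⁺ ∩ {A, B, C, D, E, F} = {D, E}, not the whole set, so D --> E violates BCNF; decompose into {D, E} and {A, B, C, D, F}.
{D, E}: every determinant is a superkey — BCNF.
Within {A, B, C, D, F}: {C}⁺ ∩ {A, B, C, D, F} = {C, D}, not the whole set, so C --> D violates BCNF; decompose into {C, D} and {A, B, C, F}.
{C, D}: every determinant is a superkey — BCNF.
{A, B, C, F}: every determinant is a superkey — BCNF.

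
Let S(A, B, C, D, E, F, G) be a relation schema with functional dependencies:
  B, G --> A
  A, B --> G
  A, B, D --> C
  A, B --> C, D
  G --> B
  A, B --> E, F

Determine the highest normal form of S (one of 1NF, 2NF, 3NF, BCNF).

BCNF

Candidate keys: {A, B}, {G}. Prime attributes: {A, B, G}.
Every FD has a superkey on the left, so the relation is in BCNF.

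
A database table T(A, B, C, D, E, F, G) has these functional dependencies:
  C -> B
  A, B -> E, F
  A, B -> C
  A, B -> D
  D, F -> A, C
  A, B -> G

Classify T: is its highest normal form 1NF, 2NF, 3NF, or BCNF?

Candidate keys: {A, B}, {A, C}, {D, F}. Prime attributes: {A, B, C, D, F}.
C -> B breaks BCNF: {C}⁺ = {B, C}, so {C} is not a superkey.
Since {B} ⊆ prime attributes and every other non-superkey FD also has a prime right side, the schema is in 3NF.

3NF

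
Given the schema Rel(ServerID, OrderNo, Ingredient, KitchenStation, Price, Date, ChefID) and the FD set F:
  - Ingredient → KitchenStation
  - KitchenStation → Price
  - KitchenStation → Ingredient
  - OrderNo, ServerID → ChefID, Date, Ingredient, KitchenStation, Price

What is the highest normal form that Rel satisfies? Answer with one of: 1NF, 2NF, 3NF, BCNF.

Candidate key: {OrderNo, ServerID}. Prime attributes: {OrderNo, ServerID}.
Ingredient → KitchenStation: {Ingredient}⁺ = {Ingredient, KitchenStation, Price}, which is not all of the attributes, so the left side is not a superkey — BCNF is violated.
Ingredient → KitchenStation has non-prime {KitchenStation} on the right and a non-superkey on the left, so 3NF fails.
No non-prime attribute depends on a proper subset of any candidate key, so 2NF holds.

2NF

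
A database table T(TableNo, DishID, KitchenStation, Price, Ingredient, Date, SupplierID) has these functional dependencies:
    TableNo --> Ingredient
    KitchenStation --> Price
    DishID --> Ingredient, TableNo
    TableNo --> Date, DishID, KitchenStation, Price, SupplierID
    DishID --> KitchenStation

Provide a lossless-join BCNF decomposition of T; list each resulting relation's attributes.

{Date, DishID, Ingredient, KitchenStation, SupplierID, TableNo}; {KitchenStation, Price}

Candidate keys of the original relation: {DishID}, {TableNo}.
Within {Date, DishID, Ingredient, KitchenStation, Price, SupplierID, TableNo}: {KitchenStation}⁺ ∩ {Date, DishID, Ingredient, KitchenStation, Price, SupplierID, TableNo} = {KitchenStation, Price}, not the whole set, so KitchenStation --> Price violates BCNF; decompose into {KitchenStation, Price} and {Date, DishID, Ingredient, KitchenStation, SupplierID, TableNo}.
{KitchenStation, Price} is in BCNF.
{Date, DishID, Ingredient, KitchenStation, SupplierID, TableNo} is in BCNF.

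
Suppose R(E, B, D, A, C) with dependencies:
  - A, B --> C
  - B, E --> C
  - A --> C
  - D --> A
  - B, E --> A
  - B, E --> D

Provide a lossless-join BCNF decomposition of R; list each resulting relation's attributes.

Candidate key of the original relation: {B, E}.
Within {A, B, C, D, E}: {A, B}⁺ ∩ {A, B, C, D, E} = {A, B, C}, not the whole set, so A, B --> C violates BCNF; decompose into {A, B, C} and {A, B, D, E}.
Within {A, B, C}: {A}⁺ ∩ {A, B, C} = {A, C}, not the whole set, so A --> C violates BCNF; decompose into {A, C} and {A, B}.
{A, C}: every determinant is a superkey — BCNF.
{A, B}: every determinant is a superkey — BCNF.
Within {A, B, D, E}: {D}⁺ ∩ {A, B, D, E} = {A, D}, not the whole set, so D --> A violates BCNF; decompose into {A, D} and {B, D, E}.
{A, D}: every determinant is a superkey — BCNF.
{B, D, E}: every determinant is a superkey — BCNF.

{A, B}; {A, C}; {A, D}; {B, D, E}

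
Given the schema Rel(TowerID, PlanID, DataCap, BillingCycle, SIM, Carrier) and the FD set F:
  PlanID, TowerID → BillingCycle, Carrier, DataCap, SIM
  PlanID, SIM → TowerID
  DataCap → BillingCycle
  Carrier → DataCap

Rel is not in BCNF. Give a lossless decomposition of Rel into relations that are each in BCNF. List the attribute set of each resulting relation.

{BillingCycle, DataCap}; {Carrier, DataCap}; {Carrier, PlanID, SIM, TowerID}

Candidate keys of the original relation: {PlanID, SIM}, {PlanID, TowerID}.
{BillingCycle, Carrier, DataCap, PlanID, SIM, TowerID}: {DataCap} determines {BillingCycle, DataCap} here but is not a superkey — split on DataCap → BillingCycle, giving {BillingCycle, DataCap} and {Carrier, DataCap, PlanID, SIM, TowerID}.
{BillingCycle, DataCap}: every determinant is a superkey — BCNF.
{Carrier, DataCap, PlanID, SIM, TowerID}: {Carrier} determines {Carrier, DataCap} here but is not a superkey — split on Carrier → DataCap, giving {Carrier, DataCap} and {Carrier, PlanID, SIM, TowerID}.
{Carrier, DataCap}: every determinant is a superkey — BCNF.
{Carrier, PlanID, SIM, TowerID}: every determinant is a superkey — BCNF.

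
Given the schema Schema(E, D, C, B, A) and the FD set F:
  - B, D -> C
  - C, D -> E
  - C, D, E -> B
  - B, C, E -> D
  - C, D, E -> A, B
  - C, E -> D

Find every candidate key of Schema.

{B, D}, {C, D}, {C, E}

{B, D} is a candidate key since {B, D}⁺ = {A, B, C, D, E} covers every attribute.
{C, D} is a candidate key since {C, D}⁺ = {A, B, C, D, E} covers every attribute.
{C, E} is a candidate key since {C, E}⁺ = {A, B, C, D, E} covers every attribute.
No proper subset of any of these is a key, and no other minimal superkey exists.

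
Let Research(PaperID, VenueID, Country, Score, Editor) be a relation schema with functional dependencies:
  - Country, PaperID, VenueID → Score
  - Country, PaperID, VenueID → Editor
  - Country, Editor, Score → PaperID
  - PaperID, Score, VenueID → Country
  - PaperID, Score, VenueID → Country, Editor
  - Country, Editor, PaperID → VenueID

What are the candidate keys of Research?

{Country, Editor, PaperID}⁺ = {Country, Editor, PaperID, Score, VenueID}, which is every attribute, so {Country, Editor, PaperID} is a candidate key.
{Country, Editor, Score}⁺ = {Country, Editor, PaperID, Score, VenueID}, which is every attribute, so {Country, Editor, Score} is a candidate key.
{Country, PaperID, VenueID}⁺ = {Country, Editor, PaperID, Score, VenueID}, which is every attribute, so {Country, PaperID, VenueID} is a candidate key.
{PaperID, Score, VenueID}⁺ = {Country, Editor, PaperID, Score, VenueID}, which is every attribute, so {PaperID, Score, VenueID} is a candidate key.
These are minimal and exhaustive — every other superkey contains one of them.

{Country, Editor, PaperID}, {Country, Editor, Score}, {Country, PaperID, VenueID}, {PaperID, Score, VenueID}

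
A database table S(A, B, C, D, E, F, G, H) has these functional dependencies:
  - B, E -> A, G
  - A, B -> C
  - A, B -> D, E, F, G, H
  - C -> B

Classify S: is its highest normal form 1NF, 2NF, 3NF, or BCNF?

3NF

Candidate keys: {A, B}, {A, C}, {B, E}, {C, E}. Prime attributes: {A, B, C, E}.
C -> B: {C}⁺ = {B, C}, which is not all of the attributes, so the left side is not a superkey — BCNF is violated.
But every attribute on its right side ({B}) is prime, and the same holds for every other non-superkey FD, so 3NF still holds.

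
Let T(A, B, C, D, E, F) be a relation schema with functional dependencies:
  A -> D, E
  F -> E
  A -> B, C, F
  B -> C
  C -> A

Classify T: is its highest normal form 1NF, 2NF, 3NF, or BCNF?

2NF

Candidate keys: {A}, {B}, {C}. Prime attributes: {A, B, C}.
For F -> E we have {F}⁺ = {E, F}; {F} is not a superkey, so BCNF fails.
F -> E has non-prime {E} on the right and a non-superkey on the left, so 3NF fails.
All keys have size 1, which rules out partial dependencies — 2NF is satisfied.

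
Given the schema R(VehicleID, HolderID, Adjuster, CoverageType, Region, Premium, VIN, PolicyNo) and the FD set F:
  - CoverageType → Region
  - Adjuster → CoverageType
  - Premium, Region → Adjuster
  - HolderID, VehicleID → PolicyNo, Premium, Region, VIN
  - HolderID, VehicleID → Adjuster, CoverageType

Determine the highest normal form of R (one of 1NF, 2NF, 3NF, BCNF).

2NF

Candidate key: {HolderID, VehicleID}. Prime attributes: {HolderID, VehicleID}.
CoverageType → Region breaks BCNF: {CoverageType}⁺ = {CoverageType, Region}, so {CoverageType} is not a superkey.
CoverageType → Region determines the non-prime attribute {Region} from a non-superkey — 3NF is violated.
No proper subset of a key has a non-prime attribute in its closure, so there is no partial dependency; 2NF holds.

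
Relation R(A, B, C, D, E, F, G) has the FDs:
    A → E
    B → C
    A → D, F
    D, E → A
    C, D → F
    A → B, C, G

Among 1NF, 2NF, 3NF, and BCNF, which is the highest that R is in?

2NF

Candidate keys: {A}, {D, E}. Prime attributes: {A, D, E}.
B → C breaks BCNF: {B}⁺ = {B, C}, so {B} is not a superkey.
B → C has non-prime {C} on the right and a non-superkey on the left, so 3NF fails.
No non-prime attribute depends on a proper subset of any candidate key, so 2NF holds.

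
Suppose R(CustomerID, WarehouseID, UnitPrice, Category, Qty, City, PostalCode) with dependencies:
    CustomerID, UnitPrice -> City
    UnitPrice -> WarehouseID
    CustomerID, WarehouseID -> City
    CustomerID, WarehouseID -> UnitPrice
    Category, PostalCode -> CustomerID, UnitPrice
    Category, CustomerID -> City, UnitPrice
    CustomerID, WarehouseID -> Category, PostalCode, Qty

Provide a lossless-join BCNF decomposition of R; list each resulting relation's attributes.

Candidate keys of the original relation: {Category, CustomerID}, {Category, PostalCode}, {CustomerID, UnitPrice}, {CustomerID, WarehouseID}.
In {Category, City, CustomerID, PostalCode, Qty, UnitPrice, WarehouseID}, {UnitPrice} is not a superkey ({UnitPrice}⁺ restricted to this set is {UnitPrice, WarehouseID}), so split on UnitPrice -> WarehouseID into {UnitPrice, WarehouseID} and {Category, City, CustomerID, PostalCode, Qty, UnitPrice}.
{UnitPrice, WarehouseID} is in BCNF.
{Category, City, CustomerID, PostalCode, Qty, UnitPrice} is in BCNF.

{Category, City, CustomerID, PostalCode, Qty, UnitPrice}; {UnitPrice, WarehouseID}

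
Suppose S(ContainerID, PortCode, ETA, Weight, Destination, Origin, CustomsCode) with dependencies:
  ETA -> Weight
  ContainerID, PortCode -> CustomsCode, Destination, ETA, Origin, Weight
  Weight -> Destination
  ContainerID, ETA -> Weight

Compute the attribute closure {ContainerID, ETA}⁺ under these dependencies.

Start with {ContainerID, ETA}.
ETA -> Weight applies; add {Weight} → now {ContainerID, ETA, Weight}.
Weight -> Destination applies; add {Destination} → now {ContainerID, Destination, ETA, Weight}.
No further FD applies.

{ContainerID, Destination, ETA, Weight}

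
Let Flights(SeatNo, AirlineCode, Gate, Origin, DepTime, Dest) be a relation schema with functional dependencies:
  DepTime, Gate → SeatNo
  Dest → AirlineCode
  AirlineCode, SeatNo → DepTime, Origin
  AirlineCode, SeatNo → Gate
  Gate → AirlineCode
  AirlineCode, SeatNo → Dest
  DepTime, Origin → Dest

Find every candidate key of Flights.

{AirlineCode, SeatNo}⁺ = {AirlineCode, DepTime, Dest, Gate, Origin, SeatNo}, which is every attribute, so {AirlineCode, SeatNo} is a candidate key.
{DepTime, Gate}⁺ = {AirlineCode, DepTime, Dest, Gate, Origin, SeatNo}, which is every attribute, so {DepTime, Gate} is a candidate key.
{Dest, SeatNo}⁺ = {AirlineCode, DepTime, Dest, Gate, Origin, SeatNo}, which is every attribute, so {Dest, SeatNo} is a candidate key.
{Gate, SeatNo}⁺ = {AirlineCode, DepTime, Dest, Gate, Origin, SeatNo}, which is every attribute, so {Gate, SeatNo} is a candidate key.
{DepTime, Origin, SeatNo}⁺ = {AirlineCode, DepTime, Dest, Gate, Origin, SeatNo}, which is every attribute, so {DepTime, Origin, SeatNo} is a candidate key.
These are minimal and exhaustive — every other superkey contains one of them.

{AirlineCode, SeatNo}, {DepTime, Gate}, {DepTime, Origin, SeatNo}, {Dest, SeatNo}, {Gate, SeatNo}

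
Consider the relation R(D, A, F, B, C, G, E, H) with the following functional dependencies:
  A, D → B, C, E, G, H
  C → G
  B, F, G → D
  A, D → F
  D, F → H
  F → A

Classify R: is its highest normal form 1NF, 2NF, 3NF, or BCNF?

Candidate keys: {A, D}, {B, C, F}, {B, F, G}, {D, F}. Prime attributes: {A, B, C, D, F, G}.
C → G breaks BCNF: {C}⁺ = {C, G}, so {C} is not a superkey.
But every attribute on its right side ({G}) is prime, and the same holds for every other non-superkey FD, so 3NF still holds.

3NF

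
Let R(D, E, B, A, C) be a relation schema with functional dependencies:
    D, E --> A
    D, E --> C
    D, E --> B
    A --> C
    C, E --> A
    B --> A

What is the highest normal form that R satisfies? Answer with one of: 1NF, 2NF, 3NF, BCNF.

Candidate key: {D, E}. Prime attributes: {D, E}.
A --> C: {A}⁺ = {A, C}, which is not all of the attributes, so the left side is not a superkey — BCNF is violated.
A --> C has non-prime {C} on the right and a non-superkey on the left, so 3NF fails.
No non-prime attribute depends on a proper subset of any candidate key, so 2NF holds.

2NF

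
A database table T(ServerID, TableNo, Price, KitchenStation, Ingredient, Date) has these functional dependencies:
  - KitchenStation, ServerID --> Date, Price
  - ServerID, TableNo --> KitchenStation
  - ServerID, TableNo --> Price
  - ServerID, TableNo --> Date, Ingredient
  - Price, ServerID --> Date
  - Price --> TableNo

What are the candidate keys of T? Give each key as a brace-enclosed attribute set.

{KitchenStation, ServerID}, {Price, ServerID}, {ServerID, TableNo}

Attributes never on any right-hand side: {ServerID} — every candidate key must contain it.
Closure of {KitchenStation, ServerID} is {Date, Ingredient, KitchenStation, Price, ServerID, TableNo}, the whole schema; {KitchenStation, ServerID} is a candidate key.
Closure of {Price, ServerID} is {Date, Ingredient, KitchenStation, Price, ServerID, TableNo}, the whole schema; {Price, ServerID} is a candidate key.
Closure of {ServerID, TableNo} is {Date, Ingredient, KitchenStation, Price, ServerID, TableNo}, the whole schema; {ServerID, TableNo} is a candidate key.
These are minimal and exhaustive — every other superkey contains one of them.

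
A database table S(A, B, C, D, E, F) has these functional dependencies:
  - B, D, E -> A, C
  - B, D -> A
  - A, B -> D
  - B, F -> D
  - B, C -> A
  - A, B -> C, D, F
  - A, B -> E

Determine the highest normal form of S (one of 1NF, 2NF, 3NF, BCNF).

Candidate keys: {A, B}, {B, C}, {B, D}, {B, F}. Prime attributes: {A, B, C, D, F}.
Each dependency's left side is a superkey — BCNF holds.

BCNF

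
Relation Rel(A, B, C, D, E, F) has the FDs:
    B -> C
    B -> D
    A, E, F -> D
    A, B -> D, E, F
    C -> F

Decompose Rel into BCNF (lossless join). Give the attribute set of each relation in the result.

Candidate key of the original relation: {A, B}.
In {A, B, C, D, E, F}, {B} is not a superkey ({B}⁺ restricted to this set is {B, C, D, F}), so split on B -> C, D, F into {B, C, D, F} and {A, B, E}.
In {B, C, D, F}, {C} is not a superkey ({C}⁺ restricted to this set is {C, F}), so split on C -> F into {C, F} and {B, C, D}.
{C, F} is in BCNF.
{B, C, D} is in BCNF.
{A, B, E} is in BCNF.

{A, B, E}; {B, C, D}; {C, F}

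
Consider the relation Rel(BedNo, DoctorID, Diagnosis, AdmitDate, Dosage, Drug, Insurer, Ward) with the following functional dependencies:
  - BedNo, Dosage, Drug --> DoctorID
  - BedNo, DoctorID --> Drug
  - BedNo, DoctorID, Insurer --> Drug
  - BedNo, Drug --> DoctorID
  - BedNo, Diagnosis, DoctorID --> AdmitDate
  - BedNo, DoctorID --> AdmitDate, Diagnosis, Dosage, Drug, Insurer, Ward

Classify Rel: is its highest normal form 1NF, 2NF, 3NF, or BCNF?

Candidate keys: {BedNo, DoctorID}, {BedNo, Drug}. Prime attributes: {BedNo, DoctorID, Drug}.
The left-hand side of every FD is a superkey, so BCNF is satisfied.

BCNF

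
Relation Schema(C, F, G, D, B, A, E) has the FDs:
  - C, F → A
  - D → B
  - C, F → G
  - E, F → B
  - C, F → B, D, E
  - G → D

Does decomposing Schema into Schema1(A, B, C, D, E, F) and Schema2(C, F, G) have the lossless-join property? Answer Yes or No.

Yes

The shared attributes are {C, F} and {C, F}⁺ = {A, B, C, D, E, F, G}.
Schema1 is contained in that closure, so Schema1 ∩ Schema2 → Schema1 holds and the join is lossless.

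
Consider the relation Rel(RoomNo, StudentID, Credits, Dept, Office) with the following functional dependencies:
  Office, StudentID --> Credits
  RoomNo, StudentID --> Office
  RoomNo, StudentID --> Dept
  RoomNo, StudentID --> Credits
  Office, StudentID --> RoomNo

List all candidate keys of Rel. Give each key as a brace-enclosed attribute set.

{StudentID} never appears on the right of any FD, so every key must include it.
{Office, StudentID}⁺ = {Credits, Dept, Office, RoomNo, StudentID} — all of the relation — so {Office, StudentID} is a candidate key.
{RoomNo, StudentID}⁺ = {Credits, Dept, Office, RoomNo, StudentID} — all of the relation — so {RoomNo, StudentID} is a candidate key.
Any other superkey properly contains one of these, so there are no further candidate keys.

{Office, StudentID}, {RoomNo, StudentID}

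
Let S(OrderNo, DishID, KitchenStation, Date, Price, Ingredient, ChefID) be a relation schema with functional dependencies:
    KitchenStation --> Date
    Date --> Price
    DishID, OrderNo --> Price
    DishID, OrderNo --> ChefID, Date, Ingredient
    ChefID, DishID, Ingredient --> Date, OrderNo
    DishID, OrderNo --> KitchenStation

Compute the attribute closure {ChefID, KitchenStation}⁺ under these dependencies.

Start with {ChefID, KitchenStation}.
KitchenStation --> Date applies; add {Date} → now {ChefID, Date, KitchenStation}.
Date --> Price applies; add {Price} → now {ChefID, Date, KitchenStation, Price}.
No further FD applies.

{ChefID, Date, KitchenStation, Price}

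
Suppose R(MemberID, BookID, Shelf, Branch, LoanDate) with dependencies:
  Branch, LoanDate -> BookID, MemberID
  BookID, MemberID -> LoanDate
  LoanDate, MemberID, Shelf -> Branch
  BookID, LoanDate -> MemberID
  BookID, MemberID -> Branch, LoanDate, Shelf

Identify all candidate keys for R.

{BookID, LoanDate} is a candidate key since {BookID, LoanDate}⁺ = {BookID, Branch, LoanDate, MemberID, Shelf} covers every attribute.
{BookID, MemberID} is a candidate key since {BookID, MemberID}⁺ = {BookID, Branch, LoanDate, MemberID, Shelf} covers every attribute.
{Branch, LoanDate} is a candidate key since {Branch, LoanDate}⁺ = {BookID, Branch, LoanDate, MemberID, Shelf} covers every attribute.
{LoanDate, MemberID, Shelf} is a candidate key since {LoanDate, MemberID, Shelf}⁺ = {BookID, Branch, LoanDate, MemberID, Shelf} covers every attribute.
No proper subset of any of these is a key, and no other minimal superkey exists.

{BookID, LoanDate}, {BookID, MemberID}, {Branch, LoanDate}, {LoanDate, MemberID, Shelf}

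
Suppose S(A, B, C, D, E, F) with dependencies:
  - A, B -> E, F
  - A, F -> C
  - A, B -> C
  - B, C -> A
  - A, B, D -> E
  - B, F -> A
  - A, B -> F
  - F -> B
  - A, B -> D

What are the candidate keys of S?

{A, B}, {B, C}, {F}

{F}⁺ = {A, B, C, D, E, F}, which is every attribute, so {F} is a candidate key.
{A, B}⁺ = {A, B, C, D, E, F}, which is every attribute, so {A, B} is a candidate key.
{B, C}⁺ = {A, B, C, D, E, F}, which is every attribute, so {B, C} is a candidate key.
Any other superkey properly contains one of these, so there are no further candidate keys.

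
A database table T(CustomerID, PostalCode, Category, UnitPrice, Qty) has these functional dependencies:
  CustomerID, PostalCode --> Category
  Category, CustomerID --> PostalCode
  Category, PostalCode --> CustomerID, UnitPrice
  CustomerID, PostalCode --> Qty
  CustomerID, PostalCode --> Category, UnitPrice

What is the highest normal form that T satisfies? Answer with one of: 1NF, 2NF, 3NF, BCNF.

BCNF

Candidate keys: {Category, CustomerID}, {Category, PostalCode}, {CustomerID, PostalCode}. Prime attributes: {Category, CustomerID, PostalCode}.
The left-hand side of every FD is a superkey, so BCNF is satisfied.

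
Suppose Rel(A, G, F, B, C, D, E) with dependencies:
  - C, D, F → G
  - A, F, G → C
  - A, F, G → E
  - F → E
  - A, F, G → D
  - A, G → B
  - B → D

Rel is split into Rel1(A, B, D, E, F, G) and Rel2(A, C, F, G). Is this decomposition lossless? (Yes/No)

The shared attributes are {A, F, G} and {A, F, G}⁺ = {A, B, C, D, E, F, G}.
This includes all of Rel1, so the common attributes are a superkey of Rel1 — the join is lossless.

Yes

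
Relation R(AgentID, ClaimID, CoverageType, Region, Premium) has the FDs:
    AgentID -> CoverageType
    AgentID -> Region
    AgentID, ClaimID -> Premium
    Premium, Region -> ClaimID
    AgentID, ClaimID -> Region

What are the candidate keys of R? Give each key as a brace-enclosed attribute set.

{AgentID} never appears on the right of any FD, so every key must include it.
Closure of {AgentID, ClaimID} is {AgentID, ClaimID, CoverageType, Premium, Region}, the whole schema; {AgentID, ClaimID} is a candidate key.
Closure of {AgentID, Premium} is {AgentID, ClaimID, CoverageType, Premium, Region}, the whole schema; {AgentID, Premium} is a candidate key.
These are minimal and exhaustive — every other superkey contains one of them.

{AgentID, ClaimID}, {AgentID, Premium}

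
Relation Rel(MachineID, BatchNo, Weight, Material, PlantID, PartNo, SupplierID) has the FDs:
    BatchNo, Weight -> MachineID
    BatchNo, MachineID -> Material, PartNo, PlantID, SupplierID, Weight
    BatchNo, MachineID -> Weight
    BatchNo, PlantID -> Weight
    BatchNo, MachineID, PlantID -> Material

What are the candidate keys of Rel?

{BatchNo, MachineID}, {BatchNo, PlantID}, {BatchNo, Weight}

No FD produces {BatchNo}, so it must be in every candidate key.
{BatchNo, MachineID}⁺ = {BatchNo, MachineID, Material, PartNo, PlantID, SupplierID, Weight} — all of the relation — so {BatchNo, MachineID} is a candidate key.
{BatchNo, PlantID}⁺ = {BatchNo, MachineID, Material, PartNo, PlantID, SupplierID, Weight} — all of the relation — so {BatchNo, PlantID} is a candidate key.
{BatchNo, Weight}⁺ = {BatchNo, MachineID, Material, PartNo, PlantID, SupplierID, Weight} — all of the relation — so {BatchNo, Weight} is a candidate key.
These are minimal and exhaustive — every other superkey contains one of them.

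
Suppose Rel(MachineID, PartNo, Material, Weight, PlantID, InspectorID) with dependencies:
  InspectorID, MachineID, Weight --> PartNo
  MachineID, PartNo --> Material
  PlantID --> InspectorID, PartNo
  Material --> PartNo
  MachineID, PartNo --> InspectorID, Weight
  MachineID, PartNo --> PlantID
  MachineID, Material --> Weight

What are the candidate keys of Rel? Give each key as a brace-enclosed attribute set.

{MachineID} never appears on the right of any FD, so every key must include it.
Closure of {MachineID, Material} is {InspectorID, MachineID, Material, PartNo, PlantID, Weight}, the whole schema; {MachineID, Material} is a candidate key.
Closure of {MachineID, PartNo} is {InspectorID, MachineID, Material, PartNo, PlantID, Weight}, the whole schema; {MachineID, PartNo} is a candidate key.
Closure of {MachineID, PlantID} is {InspectorID, MachineID, Material, PartNo, PlantID, Weight}, the whole schema; {MachineID, PlantID} is a candidate key.
Closure of {InspectorID, MachineID, Weight} is {InspectorID, MachineID, Material, PartNo, PlantID, Weight}, the whole schema; {InspectorID, MachineID, Weight} is a candidate key.
These are minimal and exhaustive — every other superkey contains one of them.

{InspectorID, MachineID, Weight}, {MachineID, Material}, {MachineID, PartNo}, {MachineID, PlantID}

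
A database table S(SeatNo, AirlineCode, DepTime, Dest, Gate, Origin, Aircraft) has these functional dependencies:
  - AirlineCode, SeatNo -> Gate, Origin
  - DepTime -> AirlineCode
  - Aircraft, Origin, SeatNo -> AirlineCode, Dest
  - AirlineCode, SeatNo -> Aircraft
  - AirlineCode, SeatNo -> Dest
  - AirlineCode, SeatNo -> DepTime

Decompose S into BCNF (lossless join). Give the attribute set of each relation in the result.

Candidate keys of the original relation: {Aircraft, Origin, SeatNo}, {AirlineCode, SeatNo}, {DepTime, SeatNo}.
In {Aircraft, AirlineCode, DepTime, Dest, Gate, Origin, SeatNo}, {DepTime} is not a superkey ({DepTime}⁺ restricted to this set is {AirlineCode, DepTime}), so split on DepTime -> AirlineCode into {AirlineCode, DepTime} and {Aircraft, DepTime, Dest, Gate, Origin, SeatNo}.
{AirlineCode, DepTime}: every determinant is a superkey — BCNF.
{Aircraft, DepTime, Dest, Gate, Origin, SeatNo}: every determinant is a superkey — BCNF.

{Aircraft, DepTime, Dest, Gate, Origin, SeatNo}; {AirlineCode, DepTime}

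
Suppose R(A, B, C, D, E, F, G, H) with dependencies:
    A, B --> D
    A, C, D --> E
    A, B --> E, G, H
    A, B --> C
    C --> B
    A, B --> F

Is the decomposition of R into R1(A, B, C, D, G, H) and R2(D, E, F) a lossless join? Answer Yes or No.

No

The shared attributes are {D} and {D}⁺ = {D}.
R1 ⊄ {D} and R2 ⊄ {D}, so the split is lossy.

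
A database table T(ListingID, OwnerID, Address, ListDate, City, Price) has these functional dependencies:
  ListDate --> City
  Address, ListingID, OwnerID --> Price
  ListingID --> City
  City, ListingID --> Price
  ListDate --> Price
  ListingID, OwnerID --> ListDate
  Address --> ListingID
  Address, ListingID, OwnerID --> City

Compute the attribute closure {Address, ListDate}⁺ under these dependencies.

Start with {Address, ListDate}.
ListDate --> City applies; add {City} → now {Address, City, ListDate}.
ListDate --> Price applies; add {Price} → now {Address, City, ListDate, Price}.
Address --> ListingID applies; add {ListingID} → now {Address, City, ListDate, ListingID, Price}.
No further FD applies.

{Address, City, ListDate, ListingID, Price}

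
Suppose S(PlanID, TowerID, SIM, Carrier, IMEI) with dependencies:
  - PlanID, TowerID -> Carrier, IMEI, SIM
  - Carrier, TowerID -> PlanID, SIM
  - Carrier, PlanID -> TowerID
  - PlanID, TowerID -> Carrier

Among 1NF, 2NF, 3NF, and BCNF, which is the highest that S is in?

Candidate keys: {Carrier, PlanID}, {Carrier, TowerID}, {PlanID, TowerID}. Prime attributes: {Carrier, PlanID, TowerID}.
Every FD has a superkey on the left, so the relation is in BCNF.

BCNF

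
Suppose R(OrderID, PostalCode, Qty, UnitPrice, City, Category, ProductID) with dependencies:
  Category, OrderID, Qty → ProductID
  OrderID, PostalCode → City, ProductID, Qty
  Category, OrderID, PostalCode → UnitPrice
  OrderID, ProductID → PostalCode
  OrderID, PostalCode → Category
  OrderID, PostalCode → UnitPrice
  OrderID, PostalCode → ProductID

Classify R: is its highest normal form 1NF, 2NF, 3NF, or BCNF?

BCNF

Candidate keys: {Category, OrderID, Qty}, {OrderID, PostalCode}, {OrderID, ProductID}. Prime attributes: {Category, OrderID, PostalCode, ProductID, Qty}.
Every FD has a superkey on the left, so the relation is in BCNF.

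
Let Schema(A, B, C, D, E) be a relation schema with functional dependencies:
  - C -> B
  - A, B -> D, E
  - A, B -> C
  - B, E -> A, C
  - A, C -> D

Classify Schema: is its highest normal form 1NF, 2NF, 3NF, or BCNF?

3NF

Candidate keys: {A, B}, {A, C}, {B, E}, {C, E}. Prime attributes: {A, B, C, E}.
C -> B: {C}⁺ = {B, C}, which is not all of the attributes, so the left side is not a superkey — BCNF is violated.
Since {B} ⊆ prime attributes and every other non-superkey FD also has a prime right side, the schema is in 3NF.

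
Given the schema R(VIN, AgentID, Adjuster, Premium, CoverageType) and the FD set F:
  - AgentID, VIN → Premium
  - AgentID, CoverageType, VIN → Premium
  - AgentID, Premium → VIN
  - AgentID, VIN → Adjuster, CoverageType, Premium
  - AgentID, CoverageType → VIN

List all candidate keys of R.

No FD produces {AgentID}, so it must be in every candidate key.
{AgentID, CoverageType}⁺ = {Adjuster, AgentID, CoverageType, Premium, VIN}, which is every attribute, so {AgentID, CoverageType} is a candidate key.
{AgentID, Premium}⁺ = {Adjuster, AgentID, CoverageType, Premium, VIN}, which is every attribute, so {AgentID, Premium} is a candidate key.
{AgentID, VIN}⁺ = {Adjuster, AgentID, CoverageType, Premium, VIN}, which is every attribute, so {AgentID, VIN} is a candidate key.
No proper subset of any of these is a key, and no other minimal superkey exists.

{AgentID, CoverageType}, {AgentID, Premium}, {AgentID, VIN}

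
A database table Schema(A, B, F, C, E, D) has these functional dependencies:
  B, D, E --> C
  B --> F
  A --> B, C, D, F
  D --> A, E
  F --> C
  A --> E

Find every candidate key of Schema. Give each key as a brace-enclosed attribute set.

{A}⁺ = {A, B, C, D, E, F}, which is every attribute, so {A} is a candidate key.
{D}⁺ = {A, B, C, D, E, F}, which is every attribute, so {D} is a candidate key.
Any other superkey properly contains one of these, so there are no further candidate keys.

{A}, {D}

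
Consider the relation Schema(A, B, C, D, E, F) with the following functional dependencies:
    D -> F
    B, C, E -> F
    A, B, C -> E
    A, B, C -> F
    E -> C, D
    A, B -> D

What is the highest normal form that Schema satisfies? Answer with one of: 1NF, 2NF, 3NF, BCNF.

1NF

Candidate keys: {A, B, C}, {A, B, E}. Prime attributes: {A, B, C, E}.
D -> F: {D}⁺ = {D, F}, which is not all of the attributes, so the left side is not a superkey — BCNF is violated.
Because {F} is non-prime and the left side of D -> F is not a superkey, the relation is not in 3NF.
The proper key subset {A, B} of {A, B, C} determines non-prime {D, F}, so the relation is not even in 2NF.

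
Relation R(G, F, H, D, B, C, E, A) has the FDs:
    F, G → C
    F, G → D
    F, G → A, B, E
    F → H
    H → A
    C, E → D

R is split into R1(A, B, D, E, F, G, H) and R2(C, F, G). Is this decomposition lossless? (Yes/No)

R1 ∩ R2 = {F, G}; its closure under F is {A, B, C, D, E, F, G, H}.
Since R1 ⊆ {A, B, C, D, E, F, G, H}, the intersection is a superkey of R1; the decomposition is lossless.

Yes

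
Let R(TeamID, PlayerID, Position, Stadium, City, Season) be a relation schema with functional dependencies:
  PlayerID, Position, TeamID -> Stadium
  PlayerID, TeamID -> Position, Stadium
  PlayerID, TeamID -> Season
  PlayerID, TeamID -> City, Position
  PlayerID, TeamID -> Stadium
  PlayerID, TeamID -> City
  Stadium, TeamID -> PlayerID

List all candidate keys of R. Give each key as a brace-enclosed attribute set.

Attributes never on any right-hand side: {TeamID} — every candidate key must contain it.
{PlayerID, TeamID}⁺ = {City, PlayerID, Position, Season, Stadium, TeamID}, which is every attribute, so {PlayerID, TeamID} is a candidate key.
{Stadium, TeamID}⁺ = {City, PlayerID, Position, Season, Stadium, TeamID}, which is every attribute, so {Stadium, TeamID} is a candidate key.
Any other superkey properly contains one of these, so there are no further candidate keys.

{PlayerID, TeamID}, {Stadium, TeamID}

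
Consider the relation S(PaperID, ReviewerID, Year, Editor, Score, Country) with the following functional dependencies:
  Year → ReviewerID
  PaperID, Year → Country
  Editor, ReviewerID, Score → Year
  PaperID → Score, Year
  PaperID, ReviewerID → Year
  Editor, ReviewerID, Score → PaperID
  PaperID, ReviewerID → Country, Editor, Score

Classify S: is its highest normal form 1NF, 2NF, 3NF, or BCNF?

3NF

Candidate keys: {Editor, ReviewerID, Score}, {Editor, Score, Year}, {PaperID}. Prime attributes: {Editor, PaperID, ReviewerID, Score, Year}.
Year → ReviewerID breaks BCNF: {Year}⁺ = {ReviewerID, Year}, so {Year} is not a superkey.
Since {ReviewerID} ⊆ prime attributes and every other non-superkey FD also has a prime right side, the schema is in 3NF.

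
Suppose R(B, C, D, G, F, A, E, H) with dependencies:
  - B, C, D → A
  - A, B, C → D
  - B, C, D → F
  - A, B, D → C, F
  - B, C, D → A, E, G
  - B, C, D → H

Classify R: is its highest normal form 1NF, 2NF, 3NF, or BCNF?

Candidate keys: {A, B, C}, {A, B, D}, {B, C, D}. Prime attributes: {A, B, C, D}.
Each dependency's left side is a superkey — BCNF holds.

BCNF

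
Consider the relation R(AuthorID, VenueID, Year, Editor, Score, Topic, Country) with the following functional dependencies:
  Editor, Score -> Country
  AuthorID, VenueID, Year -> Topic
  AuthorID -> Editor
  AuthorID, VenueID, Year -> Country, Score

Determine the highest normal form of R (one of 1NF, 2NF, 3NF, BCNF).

Candidate key: {AuthorID, VenueID, Year}. Prime attributes: {AuthorID, VenueID, Year}.
Editor, Score -> Country breaks BCNF: {Editor, Score}⁺ = {Country, Editor, Score}, so {Editor, Score} is not a superkey.
Editor, Score -> Country determines the non-prime attribute {Country} from a non-superkey — 3NF is violated.
The proper key subset {AuthorID} of {AuthorID, VenueID, Year} determines non-prime {Editor}, so the relation is not even in 2NF.

1NF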